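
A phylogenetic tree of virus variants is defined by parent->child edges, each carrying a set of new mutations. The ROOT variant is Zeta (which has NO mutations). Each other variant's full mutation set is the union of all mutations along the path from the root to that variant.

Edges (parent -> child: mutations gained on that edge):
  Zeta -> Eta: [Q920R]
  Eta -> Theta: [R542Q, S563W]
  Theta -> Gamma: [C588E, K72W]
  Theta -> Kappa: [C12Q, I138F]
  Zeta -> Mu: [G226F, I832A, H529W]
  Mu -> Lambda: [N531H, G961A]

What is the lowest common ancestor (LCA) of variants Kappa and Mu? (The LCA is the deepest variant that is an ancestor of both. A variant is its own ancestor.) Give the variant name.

Answer: Zeta

Derivation:
Path from root to Kappa: Zeta -> Eta -> Theta -> Kappa
  ancestors of Kappa: {Zeta, Eta, Theta, Kappa}
Path from root to Mu: Zeta -> Mu
  ancestors of Mu: {Zeta, Mu}
Common ancestors: {Zeta}
Walk up from Mu: Mu (not in ancestors of Kappa), Zeta (in ancestors of Kappa)
Deepest common ancestor (LCA) = Zeta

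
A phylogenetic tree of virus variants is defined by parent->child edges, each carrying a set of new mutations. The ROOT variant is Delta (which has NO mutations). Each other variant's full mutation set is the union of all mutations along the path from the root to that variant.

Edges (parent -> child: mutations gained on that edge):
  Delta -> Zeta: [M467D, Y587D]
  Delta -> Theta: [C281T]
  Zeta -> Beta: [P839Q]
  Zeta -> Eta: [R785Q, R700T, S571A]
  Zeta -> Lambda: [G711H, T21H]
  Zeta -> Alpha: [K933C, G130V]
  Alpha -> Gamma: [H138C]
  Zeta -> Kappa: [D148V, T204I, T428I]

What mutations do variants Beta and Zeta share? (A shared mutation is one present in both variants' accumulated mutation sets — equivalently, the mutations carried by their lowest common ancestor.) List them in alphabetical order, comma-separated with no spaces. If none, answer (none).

Answer: M467D,Y587D

Derivation:
Accumulating mutations along path to Beta:
  At Delta: gained [] -> total []
  At Zeta: gained ['M467D', 'Y587D'] -> total ['M467D', 'Y587D']
  At Beta: gained ['P839Q'] -> total ['M467D', 'P839Q', 'Y587D']
Mutations(Beta) = ['M467D', 'P839Q', 'Y587D']
Accumulating mutations along path to Zeta:
  At Delta: gained [] -> total []
  At Zeta: gained ['M467D', 'Y587D'] -> total ['M467D', 'Y587D']
Mutations(Zeta) = ['M467D', 'Y587D']
Intersection: ['M467D', 'P839Q', 'Y587D'] ∩ ['M467D', 'Y587D'] = ['M467D', 'Y587D']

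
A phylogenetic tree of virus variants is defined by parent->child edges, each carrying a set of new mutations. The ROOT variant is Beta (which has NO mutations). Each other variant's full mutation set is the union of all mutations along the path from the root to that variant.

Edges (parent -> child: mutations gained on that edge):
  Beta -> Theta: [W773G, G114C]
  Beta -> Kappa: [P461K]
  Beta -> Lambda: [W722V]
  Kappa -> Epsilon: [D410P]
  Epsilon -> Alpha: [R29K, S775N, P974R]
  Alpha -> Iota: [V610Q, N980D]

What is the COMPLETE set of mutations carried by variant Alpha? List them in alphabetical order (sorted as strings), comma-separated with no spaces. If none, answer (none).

At Beta: gained [] -> total []
At Kappa: gained ['P461K'] -> total ['P461K']
At Epsilon: gained ['D410P'] -> total ['D410P', 'P461K']
At Alpha: gained ['R29K', 'S775N', 'P974R'] -> total ['D410P', 'P461K', 'P974R', 'R29K', 'S775N']

Answer: D410P,P461K,P974R,R29K,S775N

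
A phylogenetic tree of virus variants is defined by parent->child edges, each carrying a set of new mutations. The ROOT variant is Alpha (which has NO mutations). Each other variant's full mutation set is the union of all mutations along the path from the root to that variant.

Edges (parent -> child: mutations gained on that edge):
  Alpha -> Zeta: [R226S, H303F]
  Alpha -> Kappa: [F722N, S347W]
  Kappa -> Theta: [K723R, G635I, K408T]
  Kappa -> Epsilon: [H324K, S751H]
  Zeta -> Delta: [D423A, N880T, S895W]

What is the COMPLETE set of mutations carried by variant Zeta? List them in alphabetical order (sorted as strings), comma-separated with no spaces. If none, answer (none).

Answer: H303F,R226S

Derivation:
At Alpha: gained [] -> total []
At Zeta: gained ['R226S', 'H303F'] -> total ['H303F', 'R226S']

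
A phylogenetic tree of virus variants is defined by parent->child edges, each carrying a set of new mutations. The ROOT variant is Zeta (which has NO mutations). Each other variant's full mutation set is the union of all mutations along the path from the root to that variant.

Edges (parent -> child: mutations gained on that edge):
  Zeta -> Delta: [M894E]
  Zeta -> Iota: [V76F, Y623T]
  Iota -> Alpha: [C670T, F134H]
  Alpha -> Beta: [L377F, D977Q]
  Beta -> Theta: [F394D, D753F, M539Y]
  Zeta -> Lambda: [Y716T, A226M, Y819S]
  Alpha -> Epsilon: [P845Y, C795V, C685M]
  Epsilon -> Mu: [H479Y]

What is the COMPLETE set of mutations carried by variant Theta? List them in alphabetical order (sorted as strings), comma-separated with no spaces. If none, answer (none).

At Zeta: gained [] -> total []
At Iota: gained ['V76F', 'Y623T'] -> total ['V76F', 'Y623T']
At Alpha: gained ['C670T', 'F134H'] -> total ['C670T', 'F134H', 'V76F', 'Y623T']
At Beta: gained ['L377F', 'D977Q'] -> total ['C670T', 'D977Q', 'F134H', 'L377F', 'V76F', 'Y623T']
At Theta: gained ['F394D', 'D753F', 'M539Y'] -> total ['C670T', 'D753F', 'D977Q', 'F134H', 'F394D', 'L377F', 'M539Y', 'V76F', 'Y623T']

Answer: C670T,D753F,D977Q,F134H,F394D,L377F,M539Y,V76F,Y623T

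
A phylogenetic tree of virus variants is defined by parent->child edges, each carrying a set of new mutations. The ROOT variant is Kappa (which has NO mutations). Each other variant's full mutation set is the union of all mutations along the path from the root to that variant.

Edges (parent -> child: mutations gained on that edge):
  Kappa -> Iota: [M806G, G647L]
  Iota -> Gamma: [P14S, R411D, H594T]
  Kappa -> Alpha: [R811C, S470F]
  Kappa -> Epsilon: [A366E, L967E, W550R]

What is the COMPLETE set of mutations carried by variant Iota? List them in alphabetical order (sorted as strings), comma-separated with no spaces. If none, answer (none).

Answer: G647L,M806G

Derivation:
At Kappa: gained [] -> total []
At Iota: gained ['M806G', 'G647L'] -> total ['G647L', 'M806G']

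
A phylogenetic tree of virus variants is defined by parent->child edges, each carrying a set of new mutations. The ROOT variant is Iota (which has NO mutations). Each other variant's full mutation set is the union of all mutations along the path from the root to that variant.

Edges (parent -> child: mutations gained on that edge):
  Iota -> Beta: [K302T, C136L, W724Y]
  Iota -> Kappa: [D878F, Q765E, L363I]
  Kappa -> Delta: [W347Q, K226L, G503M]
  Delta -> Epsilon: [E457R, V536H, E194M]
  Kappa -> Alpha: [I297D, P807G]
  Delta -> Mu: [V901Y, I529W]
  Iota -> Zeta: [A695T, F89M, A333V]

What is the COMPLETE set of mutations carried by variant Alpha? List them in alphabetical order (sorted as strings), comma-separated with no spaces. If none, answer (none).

Answer: D878F,I297D,L363I,P807G,Q765E

Derivation:
At Iota: gained [] -> total []
At Kappa: gained ['D878F', 'Q765E', 'L363I'] -> total ['D878F', 'L363I', 'Q765E']
At Alpha: gained ['I297D', 'P807G'] -> total ['D878F', 'I297D', 'L363I', 'P807G', 'Q765E']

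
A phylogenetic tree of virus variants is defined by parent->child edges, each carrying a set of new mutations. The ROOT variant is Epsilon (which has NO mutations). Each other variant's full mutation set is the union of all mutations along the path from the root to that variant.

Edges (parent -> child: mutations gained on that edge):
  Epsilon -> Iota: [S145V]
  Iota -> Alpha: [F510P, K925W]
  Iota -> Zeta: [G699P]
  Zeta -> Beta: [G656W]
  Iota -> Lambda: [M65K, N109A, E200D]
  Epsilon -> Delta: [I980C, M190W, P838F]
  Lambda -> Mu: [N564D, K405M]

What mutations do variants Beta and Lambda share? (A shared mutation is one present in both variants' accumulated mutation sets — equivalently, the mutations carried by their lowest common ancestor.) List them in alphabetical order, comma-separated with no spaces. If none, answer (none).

Accumulating mutations along path to Beta:
  At Epsilon: gained [] -> total []
  At Iota: gained ['S145V'] -> total ['S145V']
  At Zeta: gained ['G699P'] -> total ['G699P', 'S145V']
  At Beta: gained ['G656W'] -> total ['G656W', 'G699P', 'S145V']
Mutations(Beta) = ['G656W', 'G699P', 'S145V']
Accumulating mutations along path to Lambda:
  At Epsilon: gained [] -> total []
  At Iota: gained ['S145V'] -> total ['S145V']
  At Lambda: gained ['M65K', 'N109A', 'E200D'] -> total ['E200D', 'M65K', 'N109A', 'S145V']
Mutations(Lambda) = ['E200D', 'M65K', 'N109A', 'S145V']
Intersection: ['G656W', 'G699P', 'S145V'] ∩ ['E200D', 'M65K', 'N109A', 'S145V'] = ['S145V']

Answer: S145V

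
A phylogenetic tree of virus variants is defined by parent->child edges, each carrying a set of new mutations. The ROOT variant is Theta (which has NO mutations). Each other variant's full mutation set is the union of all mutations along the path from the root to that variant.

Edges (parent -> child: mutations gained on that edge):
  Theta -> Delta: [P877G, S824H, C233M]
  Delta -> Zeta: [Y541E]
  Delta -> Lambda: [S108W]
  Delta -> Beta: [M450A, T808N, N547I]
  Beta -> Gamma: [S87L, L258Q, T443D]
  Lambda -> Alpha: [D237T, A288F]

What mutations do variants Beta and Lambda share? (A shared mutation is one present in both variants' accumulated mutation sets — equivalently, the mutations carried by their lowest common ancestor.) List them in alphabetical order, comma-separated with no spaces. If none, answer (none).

Answer: C233M,P877G,S824H

Derivation:
Accumulating mutations along path to Beta:
  At Theta: gained [] -> total []
  At Delta: gained ['P877G', 'S824H', 'C233M'] -> total ['C233M', 'P877G', 'S824H']
  At Beta: gained ['M450A', 'T808N', 'N547I'] -> total ['C233M', 'M450A', 'N547I', 'P877G', 'S824H', 'T808N']
Mutations(Beta) = ['C233M', 'M450A', 'N547I', 'P877G', 'S824H', 'T808N']
Accumulating mutations along path to Lambda:
  At Theta: gained [] -> total []
  At Delta: gained ['P877G', 'S824H', 'C233M'] -> total ['C233M', 'P877G', 'S824H']
  At Lambda: gained ['S108W'] -> total ['C233M', 'P877G', 'S108W', 'S824H']
Mutations(Lambda) = ['C233M', 'P877G', 'S108W', 'S824H']
Intersection: ['C233M', 'M450A', 'N547I', 'P877G', 'S824H', 'T808N'] ∩ ['C233M', 'P877G', 'S108W', 'S824H'] = ['C233M', 'P877G', 'S824H']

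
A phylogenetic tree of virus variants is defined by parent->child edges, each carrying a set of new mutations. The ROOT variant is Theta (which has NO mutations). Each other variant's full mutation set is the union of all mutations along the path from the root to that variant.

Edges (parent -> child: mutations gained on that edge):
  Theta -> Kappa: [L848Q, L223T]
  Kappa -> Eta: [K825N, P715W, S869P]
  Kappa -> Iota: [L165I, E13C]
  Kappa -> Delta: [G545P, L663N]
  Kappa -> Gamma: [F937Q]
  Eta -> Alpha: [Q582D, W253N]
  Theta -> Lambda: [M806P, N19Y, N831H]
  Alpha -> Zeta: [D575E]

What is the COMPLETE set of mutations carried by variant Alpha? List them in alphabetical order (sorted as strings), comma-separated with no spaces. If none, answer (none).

Answer: K825N,L223T,L848Q,P715W,Q582D,S869P,W253N

Derivation:
At Theta: gained [] -> total []
At Kappa: gained ['L848Q', 'L223T'] -> total ['L223T', 'L848Q']
At Eta: gained ['K825N', 'P715W', 'S869P'] -> total ['K825N', 'L223T', 'L848Q', 'P715W', 'S869P']
At Alpha: gained ['Q582D', 'W253N'] -> total ['K825N', 'L223T', 'L848Q', 'P715W', 'Q582D', 'S869P', 'W253N']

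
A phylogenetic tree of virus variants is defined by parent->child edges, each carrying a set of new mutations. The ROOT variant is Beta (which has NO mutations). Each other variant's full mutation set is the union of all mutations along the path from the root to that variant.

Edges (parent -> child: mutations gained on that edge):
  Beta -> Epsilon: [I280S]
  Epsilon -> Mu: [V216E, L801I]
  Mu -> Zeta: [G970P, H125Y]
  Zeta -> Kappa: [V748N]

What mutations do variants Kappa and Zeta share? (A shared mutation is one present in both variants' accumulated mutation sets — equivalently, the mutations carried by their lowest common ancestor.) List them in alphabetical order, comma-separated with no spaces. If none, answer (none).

Accumulating mutations along path to Kappa:
  At Beta: gained [] -> total []
  At Epsilon: gained ['I280S'] -> total ['I280S']
  At Mu: gained ['V216E', 'L801I'] -> total ['I280S', 'L801I', 'V216E']
  At Zeta: gained ['G970P', 'H125Y'] -> total ['G970P', 'H125Y', 'I280S', 'L801I', 'V216E']
  At Kappa: gained ['V748N'] -> total ['G970P', 'H125Y', 'I280S', 'L801I', 'V216E', 'V748N']
Mutations(Kappa) = ['G970P', 'H125Y', 'I280S', 'L801I', 'V216E', 'V748N']
Accumulating mutations along path to Zeta:
  At Beta: gained [] -> total []
  At Epsilon: gained ['I280S'] -> total ['I280S']
  At Mu: gained ['V216E', 'L801I'] -> total ['I280S', 'L801I', 'V216E']
  At Zeta: gained ['G970P', 'H125Y'] -> total ['G970P', 'H125Y', 'I280S', 'L801I', 'V216E']
Mutations(Zeta) = ['G970P', 'H125Y', 'I280S', 'L801I', 'V216E']
Intersection: ['G970P', 'H125Y', 'I280S', 'L801I', 'V216E', 'V748N'] ∩ ['G970P', 'H125Y', 'I280S', 'L801I', 'V216E'] = ['G970P', 'H125Y', 'I280S', 'L801I', 'V216E']

Answer: G970P,H125Y,I280S,L801I,V216E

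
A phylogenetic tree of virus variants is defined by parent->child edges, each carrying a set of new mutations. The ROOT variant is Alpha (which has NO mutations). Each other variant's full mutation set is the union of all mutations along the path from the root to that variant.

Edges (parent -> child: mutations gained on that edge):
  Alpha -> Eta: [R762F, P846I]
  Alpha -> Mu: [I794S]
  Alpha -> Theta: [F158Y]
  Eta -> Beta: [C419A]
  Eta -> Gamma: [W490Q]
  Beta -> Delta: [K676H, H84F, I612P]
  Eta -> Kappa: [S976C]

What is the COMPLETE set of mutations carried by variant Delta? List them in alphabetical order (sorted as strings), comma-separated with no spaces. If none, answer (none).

At Alpha: gained [] -> total []
At Eta: gained ['R762F', 'P846I'] -> total ['P846I', 'R762F']
At Beta: gained ['C419A'] -> total ['C419A', 'P846I', 'R762F']
At Delta: gained ['K676H', 'H84F', 'I612P'] -> total ['C419A', 'H84F', 'I612P', 'K676H', 'P846I', 'R762F']

Answer: C419A,H84F,I612P,K676H,P846I,R762F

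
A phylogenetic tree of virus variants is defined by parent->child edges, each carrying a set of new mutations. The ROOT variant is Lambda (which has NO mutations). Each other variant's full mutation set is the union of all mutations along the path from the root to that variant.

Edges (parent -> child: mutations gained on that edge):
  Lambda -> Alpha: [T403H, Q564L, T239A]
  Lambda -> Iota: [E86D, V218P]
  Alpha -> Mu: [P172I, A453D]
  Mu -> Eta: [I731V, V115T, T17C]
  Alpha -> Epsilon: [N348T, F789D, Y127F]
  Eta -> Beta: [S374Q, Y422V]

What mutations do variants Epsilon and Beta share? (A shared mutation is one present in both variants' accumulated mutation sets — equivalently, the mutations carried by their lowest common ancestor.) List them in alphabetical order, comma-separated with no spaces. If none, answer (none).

Accumulating mutations along path to Epsilon:
  At Lambda: gained [] -> total []
  At Alpha: gained ['T403H', 'Q564L', 'T239A'] -> total ['Q564L', 'T239A', 'T403H']
  At Epsilon: gained ['N348T', 'F789D', 'Y127F'] -> total ['F789D', 'N348T', 'Q564L', 'T239A', 'T403H', 'Y127F']
Mutations(Epsilon) = ['F789D', 'N348T', 'Q564L', 'T239A', 'T403H', 'Y127F']
Accumulating mutations along path to Beta:
  At Lambda: gained [] -> total []
  At Alpha: gained ['T403H', 'Q564L', 'T239A'] -> total ['Q564L', 'T239A', 'T403H']
  At Mu: gained ['P172I', 'A453D'] -> total ['A453D', 'P172I', 'Q564L', 'T239A', 'T403H']
  At Eta: gained ['I731V', 'V115T', 'T17C'] -> total ['A453D', 'I731V', 'P172I', 'Q564L', 'T17C', 'T239A', 'T403H', 'V115T']
  At Beta: gained ['S374Q', 'Y422V'] -> total ['A453D', 'I731V', 'P172I', 'Q564L', 'S374Q', 'T17C', 'T239A', 'T403H', 'V115T', 'Y422V']
Mutations(Beta) = ['A453D', 'I731V', 'P172I', 'Q564L', 'S374Q', 'T17C', 'T239A', 'T403H', 'V115T', 'Y422V']
Intersection: ['F789D', 'N348T', 'Q564L', 'T239A', 'T403H', 'Y127F'] ∩ ['A453D', 'I731V', 'P172I', 'Q564L', 'S374Q', 'T17C', 'T239A', 'T403H', 'V115T', 'Y422V'] = ['Q564L', 'T239A', 'T403H']

Answer: Q564L,T239A,T403H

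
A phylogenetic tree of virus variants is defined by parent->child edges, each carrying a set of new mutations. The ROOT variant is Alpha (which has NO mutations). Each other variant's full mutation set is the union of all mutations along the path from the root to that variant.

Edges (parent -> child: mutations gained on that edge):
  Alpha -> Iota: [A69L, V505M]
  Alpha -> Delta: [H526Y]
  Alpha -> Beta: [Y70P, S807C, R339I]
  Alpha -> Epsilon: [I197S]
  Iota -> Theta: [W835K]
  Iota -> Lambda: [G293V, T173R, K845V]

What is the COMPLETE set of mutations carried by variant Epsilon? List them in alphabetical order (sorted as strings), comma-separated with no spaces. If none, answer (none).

At Alpha: gained [] -> total []
At Epsilon: gained ['I197S'] -> total ['I197S']

Answer: I197S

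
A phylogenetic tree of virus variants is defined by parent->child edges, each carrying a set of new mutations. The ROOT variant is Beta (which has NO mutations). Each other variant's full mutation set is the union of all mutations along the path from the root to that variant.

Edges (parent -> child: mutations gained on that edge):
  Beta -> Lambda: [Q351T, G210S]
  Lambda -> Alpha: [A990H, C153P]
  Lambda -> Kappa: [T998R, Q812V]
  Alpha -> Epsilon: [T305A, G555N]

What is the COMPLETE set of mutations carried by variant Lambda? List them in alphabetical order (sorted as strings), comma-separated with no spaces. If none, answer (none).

At Beta: gained [] -> total []
At Lambda: gained ['Q351T', 'G210S'] -> total ['G210S', 'Q351T']

Answer: G210S,Q351T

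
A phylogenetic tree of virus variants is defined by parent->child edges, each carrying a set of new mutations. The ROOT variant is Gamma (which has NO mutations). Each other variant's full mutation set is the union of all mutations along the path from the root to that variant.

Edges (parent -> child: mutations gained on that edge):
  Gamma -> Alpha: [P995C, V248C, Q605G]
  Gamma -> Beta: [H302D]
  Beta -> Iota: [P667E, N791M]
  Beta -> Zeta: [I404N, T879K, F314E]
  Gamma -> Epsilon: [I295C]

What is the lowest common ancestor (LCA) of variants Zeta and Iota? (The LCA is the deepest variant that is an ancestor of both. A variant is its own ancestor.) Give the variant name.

Answer: Beta

Derivation:
Path from root to Zeta: Gamma -> Beta -> Zeta
  ancestors of Zeta: {Gamma, Beta, Zeta}
Path from root to Iota: Gamma -> Beta -> Iota
  ancestors of Iota: {Gamma, Beta, Iota}
Common ancestors: {Gamma, Beta}
Walk up from Iota: Iota (not in ancestors of Zeta), Beta (in ancestors of Zeta), Gamma (in ancestors of Zeta)
Deepest common ancestor (LCA) = Beta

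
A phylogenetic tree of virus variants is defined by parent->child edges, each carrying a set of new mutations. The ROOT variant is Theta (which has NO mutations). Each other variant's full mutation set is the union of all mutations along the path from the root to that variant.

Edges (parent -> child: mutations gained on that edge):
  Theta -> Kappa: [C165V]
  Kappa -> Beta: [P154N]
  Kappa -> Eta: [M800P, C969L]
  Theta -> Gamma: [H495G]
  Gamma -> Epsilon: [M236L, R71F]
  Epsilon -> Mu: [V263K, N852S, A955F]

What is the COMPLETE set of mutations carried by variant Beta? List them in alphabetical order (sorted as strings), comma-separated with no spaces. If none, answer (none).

At Theta: gained [] -> total []
At Kappa: gained ['C165V'] -> total ['C165V']
At Beta: gained ['P154N'] -> total ['C165V', 'P154N']

Answer: C165V,P154N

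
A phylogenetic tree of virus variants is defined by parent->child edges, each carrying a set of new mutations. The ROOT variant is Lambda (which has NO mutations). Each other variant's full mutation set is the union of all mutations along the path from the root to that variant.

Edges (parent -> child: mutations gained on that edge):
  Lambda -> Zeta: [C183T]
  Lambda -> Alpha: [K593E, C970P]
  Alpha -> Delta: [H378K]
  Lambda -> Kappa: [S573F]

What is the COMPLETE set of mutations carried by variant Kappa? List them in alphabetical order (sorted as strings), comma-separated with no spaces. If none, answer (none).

At Lambda: gained [] -> total []
At Kappa: gained ['S573F'] -> total ['S573F']

Answer: S573F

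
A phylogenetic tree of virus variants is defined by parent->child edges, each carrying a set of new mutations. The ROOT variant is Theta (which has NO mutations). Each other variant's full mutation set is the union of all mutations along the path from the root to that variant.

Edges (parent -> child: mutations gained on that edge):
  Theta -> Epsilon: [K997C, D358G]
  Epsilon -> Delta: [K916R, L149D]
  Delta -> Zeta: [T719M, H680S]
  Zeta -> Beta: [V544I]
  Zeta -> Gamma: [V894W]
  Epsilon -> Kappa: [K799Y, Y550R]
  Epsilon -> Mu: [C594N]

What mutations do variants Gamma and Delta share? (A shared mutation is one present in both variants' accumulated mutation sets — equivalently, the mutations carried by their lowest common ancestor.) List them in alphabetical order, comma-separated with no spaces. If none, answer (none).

Answer: D358G,K916R,K997C,L149D

Derivation:
Accumulating mutations along path to Gamma:
  At Theta: gained [] -> total []
  At Epsilon: gained ['K997C', 'D358G'] -> total ['D358G', 'K997C']
  At Delta: gained ['K916R', 'L149D'] -> total ['D358G', 'K916R', 'K997C', 'L149D']
  At Zeta: gained ['T719M', 'H680S'] -> total ['D358G', 'H680S', 'K916R', 'K997C', 'L149D', 'T719M']
  At Gamma: gained ['V894W'] -> total ['D358G', 'H680S', 'K916R', 'K997C', 'L149D', 'T719M', 'V894W']
Mutations(Gamma) = ['D358G', 'H680S', 'K916R', 'K997C', 'L149D', 'T719M', 'V894W']
Accumulating mutations along path to Delta:
  At Theta: gained [] -> total []
  At Epsilon: gained ['K997C', 'D358G'] -> total ['D358G', 'K997C']
  At Delta: gained ['K916R', 'L149D'] -> total ['D358G', 'K916R', 'K997C', 'L149D']
Mutations(Delta) = ['D358G', 'K916R', 'K997C', 'L149D']
Intersection: ['D358G', 'H680S', 'K916R', 'K997C', 'L149D', 'T719M', 'V894W'] ∩ ['D358G', 'K916R', 'K997C', 'L149D'] = ['D358G', 'K916R', 'K997C', 'L149D']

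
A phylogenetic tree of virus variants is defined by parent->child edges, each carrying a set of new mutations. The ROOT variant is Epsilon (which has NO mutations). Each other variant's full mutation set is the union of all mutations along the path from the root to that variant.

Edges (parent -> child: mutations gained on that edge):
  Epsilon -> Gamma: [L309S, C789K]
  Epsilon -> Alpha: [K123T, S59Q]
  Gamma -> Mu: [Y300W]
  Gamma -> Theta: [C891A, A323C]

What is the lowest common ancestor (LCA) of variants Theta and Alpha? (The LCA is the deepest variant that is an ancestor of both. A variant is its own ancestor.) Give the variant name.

Answer: Epsilon

Derivation:
Path from root to Theta: Epsilon -> Gamma -> Theta
  ancestors of Theta: {Epsilon, Gamma, Theta}
Path from root to Alpha: Epsilon -> Alpha
  ancestors of Alpha: {Epsilon, Alpha}
Common ancestors: {Epsilon}
Walk up from Alpha: Alpha (not in ancestors of Theta), Epsilon (in ancestors of Theta)
Deepest common ancestor (LCA) = Epsilon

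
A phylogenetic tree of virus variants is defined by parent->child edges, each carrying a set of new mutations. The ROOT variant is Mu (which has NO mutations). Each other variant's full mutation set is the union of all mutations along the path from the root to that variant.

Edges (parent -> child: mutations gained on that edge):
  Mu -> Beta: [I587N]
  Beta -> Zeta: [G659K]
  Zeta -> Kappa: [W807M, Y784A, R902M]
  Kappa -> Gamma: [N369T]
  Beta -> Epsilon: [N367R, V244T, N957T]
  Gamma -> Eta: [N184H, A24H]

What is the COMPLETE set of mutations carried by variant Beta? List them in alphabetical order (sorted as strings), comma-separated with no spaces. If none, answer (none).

At Mu: gained [] -> total []
At Beta: gained ['I587N'] -> total ['I587N']

Answer: I587N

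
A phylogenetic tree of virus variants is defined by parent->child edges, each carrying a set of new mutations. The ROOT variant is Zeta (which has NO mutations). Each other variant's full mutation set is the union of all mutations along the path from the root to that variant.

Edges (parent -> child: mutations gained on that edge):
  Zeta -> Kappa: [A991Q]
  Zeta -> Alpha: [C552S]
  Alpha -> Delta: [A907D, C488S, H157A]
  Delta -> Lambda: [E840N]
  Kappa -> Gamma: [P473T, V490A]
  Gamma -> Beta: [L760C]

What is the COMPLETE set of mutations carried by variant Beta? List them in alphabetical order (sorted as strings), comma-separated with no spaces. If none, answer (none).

At Zeta: gained [] -> total []
At Kappa: gained ['A991Q'] -> total ['A991Q']
At Gamma: gained ['P473T', 'V490A'] -> total ['A991Q', 'P473T', 'V490A']
At Beta: gained ['L760C'] -> total ['A991Q', 'L760C', 'P473T', 'V490A']

Answer: A991Q,L760C,P473T,V490A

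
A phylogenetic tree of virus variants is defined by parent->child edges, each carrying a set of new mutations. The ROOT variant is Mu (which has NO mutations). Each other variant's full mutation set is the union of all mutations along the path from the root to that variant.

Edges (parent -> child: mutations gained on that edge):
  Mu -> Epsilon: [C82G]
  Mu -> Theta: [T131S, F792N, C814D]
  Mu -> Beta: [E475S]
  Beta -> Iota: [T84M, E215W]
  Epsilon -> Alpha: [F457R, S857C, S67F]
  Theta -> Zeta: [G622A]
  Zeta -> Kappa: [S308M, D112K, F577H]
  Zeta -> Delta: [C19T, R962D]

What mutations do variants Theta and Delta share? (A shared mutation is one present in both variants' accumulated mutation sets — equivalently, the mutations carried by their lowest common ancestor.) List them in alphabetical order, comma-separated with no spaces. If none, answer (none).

Accumulating mutations along path to Theta:
  At Mu: gained [] -> total []
  At Theta: gained ['T131S', 'F792N', 'C814D'] -> total ['C814D', 'F792N', 'T131S']
Mutations(Theta) = ['C814D', 'F792N', 'T131S']
Accumulating mutations along path to Delta:
  At Mu: gained [] -> total []
  At Theta: gained ['T131S', 'F792N', 'C814D'] -> total ['C814D', 'F792N', 'T131S']
  At Zeta: gained ['G622A'] -> total ['C814D', 'F792N', 'G622A', 'T131S']
  At Delta: gained ['C19T', 'R962D'] -> total ['C19T', 'C814D', 'F792N', 'G622A', 'R962D', 'T131S']
Mutations(Delta) = ['C19T', 'C814D', 'F792N', 'G622A', 'R962D', 'T131S']
Intersection: ['C814D', 'F792N', 'T131S'] ∩ ['C19T', 'C814D', 'F792N', 'G622A', 'R962D', 'T131S'] = ['C814D', 'F792N', 'T131S']

Answer: C814D,F792N,T131S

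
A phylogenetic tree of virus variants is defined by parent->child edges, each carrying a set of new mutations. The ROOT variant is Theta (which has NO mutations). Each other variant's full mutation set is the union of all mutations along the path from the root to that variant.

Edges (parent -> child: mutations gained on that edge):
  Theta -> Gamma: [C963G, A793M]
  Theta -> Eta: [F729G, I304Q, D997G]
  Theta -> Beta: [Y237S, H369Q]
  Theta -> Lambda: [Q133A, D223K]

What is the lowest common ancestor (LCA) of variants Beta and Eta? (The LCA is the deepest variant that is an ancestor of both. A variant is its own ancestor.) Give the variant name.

Path from root to Beta: Theta -> Beta
  ancestors of Beta: {Theta, Beta}
Path from root to Eta: Theta -> Eta
  ancestors of Eta: {Theta, Eta}
Common ancestors: {Theta}
Walk up from Eta: Eta (not in ancestors of Beta), Theta (in ancestors of Beta)
Deepest common ancestor (LCA) = Theta

Answer: Theta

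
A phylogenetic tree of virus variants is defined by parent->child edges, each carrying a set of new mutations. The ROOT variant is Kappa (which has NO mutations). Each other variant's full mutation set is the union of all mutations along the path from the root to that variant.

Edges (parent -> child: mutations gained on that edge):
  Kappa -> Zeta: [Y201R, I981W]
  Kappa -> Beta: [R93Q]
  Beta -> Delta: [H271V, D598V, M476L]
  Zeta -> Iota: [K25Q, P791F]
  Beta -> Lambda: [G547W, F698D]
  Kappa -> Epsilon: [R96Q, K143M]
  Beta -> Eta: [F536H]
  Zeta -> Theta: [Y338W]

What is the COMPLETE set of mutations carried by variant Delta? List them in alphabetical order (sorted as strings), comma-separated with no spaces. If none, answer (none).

Answer: D598V,H271V,M476L,R93Q

Derivation:
At Kappa: gained [] -> total []
At Beta: gained ['R93Q'] -> total ['R93Q']
At Delta: gained ['H271V', 'D598V', 'M476L'] -> total ['D598V', 'H271V', 'M476L', 'R93Q']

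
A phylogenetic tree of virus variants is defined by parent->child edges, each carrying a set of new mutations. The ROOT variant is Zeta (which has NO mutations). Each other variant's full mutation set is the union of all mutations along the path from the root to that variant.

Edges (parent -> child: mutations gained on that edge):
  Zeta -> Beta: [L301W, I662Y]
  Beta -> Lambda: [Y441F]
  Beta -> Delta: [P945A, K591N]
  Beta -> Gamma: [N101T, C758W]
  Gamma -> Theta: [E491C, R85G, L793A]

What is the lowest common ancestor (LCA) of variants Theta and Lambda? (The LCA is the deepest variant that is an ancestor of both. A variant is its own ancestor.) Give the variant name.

Answer: Beta

Derivation:
Path from root to Theta: Zeta -> Beta -> Gamma -> Theta
  ancestors of Theta: {Zeta, Beta, Gamma, Theta}
Path from root to Lambda: Zeta -> Beta -> Lambda
  ancestors of Lambda: {Zeta, Beta, Lambda}
Common ancestors: {Zeta, Beta}
Walk up from Lambda: Lambda (not in ancestors of Theta), Beta (in ancestors of Theta), Zeta (in ancestors of Theta)
Deepest common ancestor (LCA) = Beta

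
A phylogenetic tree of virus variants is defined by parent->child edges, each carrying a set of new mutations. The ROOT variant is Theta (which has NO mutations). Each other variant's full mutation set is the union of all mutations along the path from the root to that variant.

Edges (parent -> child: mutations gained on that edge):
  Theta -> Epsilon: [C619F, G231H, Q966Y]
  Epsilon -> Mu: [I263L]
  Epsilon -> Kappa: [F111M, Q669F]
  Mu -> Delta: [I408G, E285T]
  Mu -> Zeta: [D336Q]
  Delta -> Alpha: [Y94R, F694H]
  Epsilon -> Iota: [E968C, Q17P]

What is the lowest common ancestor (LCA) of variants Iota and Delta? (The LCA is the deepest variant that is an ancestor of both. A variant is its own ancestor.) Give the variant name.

Answer: Epsilon

Derivation:
Path from root to Iota: Theta -> Epsilon -> Iota
  ancestors of Iota: {Theta, Epsilon, Iota}
Path from root to Delta: Theta -> Epsilon -> Mu -> Delta
  ancestors of Delta: {Theta, Epsilon, Mu, Delta}
Common ancestors: {Theta, Epsilon}
Walk up from Delta: Delta (not in ancestors of Iota), Mu (not in ancestors of Iota), Epsilon (in ancestors of Iota), Theta (in ancestors of Iota)
Deepest common ancestor (LCA) = Epsilon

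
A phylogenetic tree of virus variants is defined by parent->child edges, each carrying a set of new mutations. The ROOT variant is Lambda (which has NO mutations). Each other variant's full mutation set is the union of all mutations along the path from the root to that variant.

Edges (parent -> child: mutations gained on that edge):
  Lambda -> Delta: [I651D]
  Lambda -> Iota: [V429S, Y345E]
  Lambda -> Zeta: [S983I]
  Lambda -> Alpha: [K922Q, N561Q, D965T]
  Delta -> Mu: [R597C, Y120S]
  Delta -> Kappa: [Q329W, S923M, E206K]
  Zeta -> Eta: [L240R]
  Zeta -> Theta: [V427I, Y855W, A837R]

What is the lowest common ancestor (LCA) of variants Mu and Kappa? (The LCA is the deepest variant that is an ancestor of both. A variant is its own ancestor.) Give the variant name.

Path from root to Mu: Lambda -> Delta -> Mu
  ancestors of Mu: {Lambda, Delta, Mu}
Path from root to Kappa: Lambda -> Delta -> Kappa
  ancestors of Kappa: {Lambda, Delta, Kappa}
Common ancestors: {Lambda, Delta}
Walk up from Kappa: Kappa (not in ancestors of Mu), Delta (in ancestors of Mu), Lambda (in ancestors of Mu)
Deepest common ancestor (LCA) = Delta

Answer: Delta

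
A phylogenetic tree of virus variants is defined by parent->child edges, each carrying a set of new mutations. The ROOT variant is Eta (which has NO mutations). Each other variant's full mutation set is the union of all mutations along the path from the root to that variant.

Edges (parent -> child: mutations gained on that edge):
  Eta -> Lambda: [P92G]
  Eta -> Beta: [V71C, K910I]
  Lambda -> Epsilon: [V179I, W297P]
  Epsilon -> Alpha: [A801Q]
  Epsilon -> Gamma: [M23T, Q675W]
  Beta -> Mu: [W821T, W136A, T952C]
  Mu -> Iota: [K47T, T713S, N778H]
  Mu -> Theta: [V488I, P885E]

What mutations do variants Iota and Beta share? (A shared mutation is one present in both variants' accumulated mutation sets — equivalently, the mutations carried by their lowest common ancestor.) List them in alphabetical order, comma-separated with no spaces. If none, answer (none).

Answer: K910I,V71C

Derivation:
Accumulating mutations along path to Iota:
  At Eta: gained [] -> total []
  At Beta: gained ['V71C', 'K910I'] -> total ['K910I', 'V71C']
  At Mu: gained ['W821T', 'W136A', 'T952C'] -> total ['K910I', 'T952C', 'V71C', 'W136A', 'W821T']
  At Iota: gained ['K47T', 'T713S', 'N778H'] -> total ['K47T', 'K910I', 'N778H', 'T713S', 'T952C', 'V71C', 'W136A', 'W821T']
Mutations(Iota) = ['K47T', 'K910I', 'N778H', 'T713S', 'T952C', 'V71C', 'W136A', 'W821T']
Accumulating mutations along path to Beta:
  At Eta: gained [] -> total []
  At Beta: gained ['V71C', 'K910I'] -> total ['K910I', 'V71C']
Mutations(Beta) = ['K910I', 'V71C']
Intersection: ['K47T', 'K910I', 'N778H', 'T713S', 'T952C', 'V71C', 'W136A', 'W821T'] ∩ ['K910I', 'V71C'] = ['K910I', 'V71C']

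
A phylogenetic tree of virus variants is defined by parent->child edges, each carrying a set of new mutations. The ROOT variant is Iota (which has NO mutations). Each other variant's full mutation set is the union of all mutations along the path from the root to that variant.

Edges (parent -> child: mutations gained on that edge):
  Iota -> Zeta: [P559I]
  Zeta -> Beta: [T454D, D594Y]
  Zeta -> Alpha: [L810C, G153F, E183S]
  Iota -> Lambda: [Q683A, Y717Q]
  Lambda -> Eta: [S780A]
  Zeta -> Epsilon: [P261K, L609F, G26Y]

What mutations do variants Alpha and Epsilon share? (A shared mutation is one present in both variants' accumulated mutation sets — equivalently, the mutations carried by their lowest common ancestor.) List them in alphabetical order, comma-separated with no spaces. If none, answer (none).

Answer: P559I

Derivation:
Accumulating mutations along path to Alpha:
  At Iota: gained [] -> total []
  At Zeta: gained ['P559I'] -> total ['P559I']
  At Alpha: gained ['L810C', 'G153F', 'E183S'] -> total ['E183S', 'G153F', 'L810C', 'P559I']
Mutations(Alpha) = ['E183S', 'G153F', 'L810C', 'P559I']
Accumulating mutations along path to Epsilon:
  At Iota: gained [] -> total []
  At Zeta: gained ['P559I'] -> total ['P559I']
  At Epsilon: gained ['P261K', 'L609F', 'G26Y'] -> total ['G26Y', 'L609F', 'P261K', 'P559I']
Mutations(Epsilon) = ['G26Y', 'L609F', 'P261K', 'P559I']
Intersection: ['E183S', 'G153F', 'L810C', 'P559I'] ∩ ['G26Y', 'L609F', 'P261K', 'P559I'] = ['P559I']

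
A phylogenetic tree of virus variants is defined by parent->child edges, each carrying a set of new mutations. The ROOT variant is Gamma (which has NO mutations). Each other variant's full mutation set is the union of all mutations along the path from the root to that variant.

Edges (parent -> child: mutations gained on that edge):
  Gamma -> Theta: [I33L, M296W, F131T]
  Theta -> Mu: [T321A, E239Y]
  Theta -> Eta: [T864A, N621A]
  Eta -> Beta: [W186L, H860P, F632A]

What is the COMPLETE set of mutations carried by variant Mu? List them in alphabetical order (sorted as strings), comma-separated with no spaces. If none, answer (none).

Answer: E239Y,F131T,I33L,M296W,T321A

Derivation:
At Gamma: gained [] -> total []
At Theta: gained ['I33L', 'M296W', 'F131T'] -> total ['F131T', 'I33L', 'M296W']
At Mu: gained ['T321A', 'E239Y'] -> total ['E239Y', 'F131T', 'I33L', 'M296W', 'T321A']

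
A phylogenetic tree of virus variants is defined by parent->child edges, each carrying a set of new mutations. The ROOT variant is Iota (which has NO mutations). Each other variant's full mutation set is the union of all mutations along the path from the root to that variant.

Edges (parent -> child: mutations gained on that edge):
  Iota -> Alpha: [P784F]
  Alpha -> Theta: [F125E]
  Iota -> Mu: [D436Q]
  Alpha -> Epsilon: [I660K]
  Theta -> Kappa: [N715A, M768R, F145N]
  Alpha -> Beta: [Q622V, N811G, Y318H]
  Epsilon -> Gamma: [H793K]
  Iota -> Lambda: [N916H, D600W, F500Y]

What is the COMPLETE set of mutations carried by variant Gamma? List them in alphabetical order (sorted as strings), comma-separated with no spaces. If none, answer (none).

Answer: H793K,I660K,P784F

Derivation:
At Iota: gained [] -> total []
At Alpha: gained ['P784F'] -> total ['P784F']
At Epsilon: gained ['I660K'] -> total ['I660K', 'P784F']
At Gamma: gained ['H793K'] -> total ['H793K', 'I660K', 'P784F']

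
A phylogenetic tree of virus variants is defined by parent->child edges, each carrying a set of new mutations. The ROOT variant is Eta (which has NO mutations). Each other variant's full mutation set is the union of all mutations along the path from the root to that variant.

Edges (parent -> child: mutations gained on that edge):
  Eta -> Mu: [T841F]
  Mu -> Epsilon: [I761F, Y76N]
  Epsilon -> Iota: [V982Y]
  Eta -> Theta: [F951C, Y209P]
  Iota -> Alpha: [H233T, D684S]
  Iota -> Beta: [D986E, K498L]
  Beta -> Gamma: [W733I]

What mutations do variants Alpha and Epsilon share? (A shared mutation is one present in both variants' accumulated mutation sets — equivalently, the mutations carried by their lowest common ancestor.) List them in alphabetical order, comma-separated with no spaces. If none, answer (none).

Accumulating mutations along path to Alpha:
  At Eta: gained [] -> total []
  At Mu: gained ['T841F'] -> total ['T841F']
  At Epsilon: gained ['I761F', 'Y76N'] -> total ['I761F', 'T841F', 'Y76N']
  At Iota: gained ['V982Y'] -> total ['I761F', 'T841F', 'V982Y', 'Y76N']
  At Alpha: gained ['H233T', 'D684S'] -> total ['D684S', 'H233T', 'I761F', 'T841F', 'V982Y', 'Y76N']
Mutations(Alpha) = ['D684S', 'H233T', 'I761F', 'T841F', 'V982Y', 'Y76N']
Accumulating mutations along path to Epsilon:
  At Eta: gained [] -> total []
  At Mu: gained ['T841F'] -> total ['T841F']
  At Epsilon: gained ['I761F', 'Y76N'] -> total ['I761F', 'T841F', 'Y76N']
Mutations(Epsilon) = ['I761F', 'T841F', 'Y76N']
Intersection: ['D684S', 'H233T', 'I761F', 'T841F', 'V982Y', 'Y76N'] ∩ ['I761F', 'T841F', 'Y76N'] = ['I761F', 'T841F', 'Y76N']

Answer: I761F,T841F,Y76N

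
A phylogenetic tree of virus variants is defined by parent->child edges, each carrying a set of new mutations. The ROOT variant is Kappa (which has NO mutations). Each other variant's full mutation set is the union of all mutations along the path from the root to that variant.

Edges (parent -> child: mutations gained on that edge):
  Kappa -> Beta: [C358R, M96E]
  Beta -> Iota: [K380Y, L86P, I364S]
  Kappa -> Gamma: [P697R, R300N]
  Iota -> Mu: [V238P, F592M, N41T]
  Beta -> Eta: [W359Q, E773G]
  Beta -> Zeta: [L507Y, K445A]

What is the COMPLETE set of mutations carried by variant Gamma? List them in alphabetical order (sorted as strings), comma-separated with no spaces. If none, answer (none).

Answer: P697R,R300N

Derivation:
At Kappa: gained [] -> total []
At Gamma: gained ['P697R', 'R300N'] -> total ['P697R', 'R300N']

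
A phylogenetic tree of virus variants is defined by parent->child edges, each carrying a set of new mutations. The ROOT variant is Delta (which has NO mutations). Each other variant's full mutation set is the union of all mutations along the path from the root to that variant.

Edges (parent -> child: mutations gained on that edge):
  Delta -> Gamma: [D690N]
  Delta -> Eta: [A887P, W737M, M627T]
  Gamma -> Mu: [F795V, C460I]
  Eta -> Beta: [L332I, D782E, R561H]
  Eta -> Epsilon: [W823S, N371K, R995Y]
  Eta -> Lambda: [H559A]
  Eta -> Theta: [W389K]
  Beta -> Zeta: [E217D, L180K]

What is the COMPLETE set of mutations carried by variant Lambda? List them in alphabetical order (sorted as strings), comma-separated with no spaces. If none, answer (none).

At Delta: gained [] -> total []
At Eta: gained ['A887P', 'W737M', 'M627T'] -> total ['A887P', 'M627T', 'W737M']
At Lambda: gained ['H559A'] -> total ['A887P', 'H559A', 'M627T', 'W737M']

Answer: A887P,H559A,M627T,W737M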